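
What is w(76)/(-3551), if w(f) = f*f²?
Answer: -438976/3551 ≈ -123.62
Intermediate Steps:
w(f) = f³
w(76)/(-3551) = 76³/(-3551) = 438976*(-1/3551) = -438976/3551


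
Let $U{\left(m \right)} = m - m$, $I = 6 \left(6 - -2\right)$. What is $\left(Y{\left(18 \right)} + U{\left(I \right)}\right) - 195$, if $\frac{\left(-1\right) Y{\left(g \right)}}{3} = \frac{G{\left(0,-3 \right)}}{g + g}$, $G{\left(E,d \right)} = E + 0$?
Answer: $-195$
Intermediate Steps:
$G{\left(E,d \right)} = E$
$I = 48$ ($I = 6 \left(6 + 2\right) = 6 \cdot 8 = 48$)
$U{\left(m \right)} = 0$
$Y{\left(g \right)} = 0$ ($Y{\left(g \right)} = - 3 \frac{0}{g + g} = - 3 \frac{0}{2 g} = - 3 \cdot 0 \frac{1}{2 g} = \left(-3\right) 0 = 0$)
$\left(Y{\left(18 \right)} + U{\left(I \right)}\right) - 195 = \left(0 + 0\right) - 195 = 0 - 195 = -195$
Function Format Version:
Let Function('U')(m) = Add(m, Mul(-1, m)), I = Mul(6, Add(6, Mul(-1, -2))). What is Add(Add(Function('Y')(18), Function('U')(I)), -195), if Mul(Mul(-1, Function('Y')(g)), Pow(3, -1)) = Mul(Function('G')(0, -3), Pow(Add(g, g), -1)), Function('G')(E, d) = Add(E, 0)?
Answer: -195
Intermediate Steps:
Function('G')(E, d) = E
I = 48 (I = Mul(6, Add(6, 2)) = Mul(6, 8) = 48)
Function('U')(m) = 0
Function('Y')(g) = 0 (Function('Y')(g) = Mul(-3, Mul(0, Pow(Add(g, g), -1))) = Mul(-3, Mul(0, Pow(Mul(2, g), -1))) = Mul(-3, Mul(0, Mul(Rational(1, 2), Pow(g, -1)))) = Mul(-3, 0) = 0)
Add(Add(Function('Y')(18), Function('U')(I)), -195) = Add(Add(0, 0), -195) = Add(0, -195) = -195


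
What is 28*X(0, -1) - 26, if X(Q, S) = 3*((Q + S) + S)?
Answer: -194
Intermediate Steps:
X(Q, S) = 3*Q + 6*S (X(Q, S) = 3*(Q + 2*S) = 3*Q + 6*S)
28*X(0, -1) - 26 = 28*(3*0 + 6*(-1)) - 26 = 28*(0 - 6) - 26 = 28*(-6) - 26 = -168 - 26 = -194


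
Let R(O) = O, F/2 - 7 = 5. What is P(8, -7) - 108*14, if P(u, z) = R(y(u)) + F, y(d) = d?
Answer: -1480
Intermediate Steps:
F = 24 (F = 14 + 2*5 = 14 + 10 = 24)
P(u, z) = 24 + u (P(u, z) = u + 24 = 24 + u)
P(8, -7) - 108*14 = (24 + 8) - 108*14 = 32 - 1512 = -1480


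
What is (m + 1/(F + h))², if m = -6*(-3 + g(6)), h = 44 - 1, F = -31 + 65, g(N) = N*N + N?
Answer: 324612289/5929 ≈ 54750.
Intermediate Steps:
g(N) = N + N² (g(N) = N² + N = N + N²)
F = 34
h = 43
m = -234 (m = -6*(-3 + 6*(1 + 6)) = -6*(-3 + 6*7) = -6*(-3 + 42) = -6*39 = -234)
(m + 1/(F + h))² = (-234 + 1/(34 + 43))² = (-234 + 1/77)² = (-18017/77)² = 324612289/5929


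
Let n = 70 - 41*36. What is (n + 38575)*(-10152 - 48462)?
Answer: -2178623766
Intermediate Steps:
n = -1406 (n = 70 - 1476 = -1406)
(n + 38575)*(-10152 - 48462) = (-1406 + 38575)*(-10152 - 48462) = 37169*(-58614) = -2178623766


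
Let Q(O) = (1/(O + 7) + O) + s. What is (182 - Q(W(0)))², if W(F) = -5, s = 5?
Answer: 131769/4 ≈ 32942.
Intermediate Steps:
Q(O) = 5 + O + 1/(7 + O) (Q(O) = (1/(O + 7) + O) + 5 = (1/(7 + O) + O) + 5 = (O + 1/(7 + O)) + 5 = 5 + O + 1/(7 + O))
(182 - Q(W(0)))² = (182 - (36 + (-5)² + 12*(-5))/(7 - 5))² = (182 - (36 + 25 - 60)/2)² = (182 - 1/2)² = (182 - 1*½)² = (182 - ½)² = (363/2)² = 131769/4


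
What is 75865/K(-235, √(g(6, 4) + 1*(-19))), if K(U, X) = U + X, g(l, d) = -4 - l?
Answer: -17828275/55254 - 75865*I*√29/55254 ≈ -322.66 - 7.394*I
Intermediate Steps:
75865/K(-235, √(g(6, 4) + 1*(-19))) = 75865/(-235 + √((-4 - 1*6) + 1*(-19))) = 75865/(-235 + √((-4 - 6) - 19)) = 75865/(-235 + √(-10 - 19)) = 75865/(-235 + √(-29)) = 75865/(-235 + I*√29)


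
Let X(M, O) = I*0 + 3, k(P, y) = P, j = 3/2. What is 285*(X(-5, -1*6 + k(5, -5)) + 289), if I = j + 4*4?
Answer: 83220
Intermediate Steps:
j = 3/2 (j = 3*(½) = 3/2 ≈ 1.5000)
I = 35/2 (I = 3/2 + 4*4 = 3/2 + 16 = 35/2 ≈ 17.500)
X(M, O) = 3 (X(M, O) = (35/2)*0 + 3 = 0 + 3 = 3)
285*(X(-5, -1*6 + k(5, -5)) + 289) = 285*(3 + 289) = 285*292 = 83220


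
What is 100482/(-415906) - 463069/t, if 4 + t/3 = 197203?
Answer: -126019012634/123024370941 ≈ -1.0243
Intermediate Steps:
t = 591597 (t = -12 + 3*197203 = -12 + 591609 = 591597)
100482/(-415906) - 463069/t = 100482/(-415906) - 463069/591597 = 100482*(-1/415906) - 463069*1/591597 = -50241/207953 - 463069/591597 = -126019012634/123024370941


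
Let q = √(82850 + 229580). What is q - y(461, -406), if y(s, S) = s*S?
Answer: 187166 + √312430 ≈ 1.8773e+5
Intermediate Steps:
q = √312430 ≈ 558.95
y(s, S) = S*s
q - y(461, -406) = √312430 - (-406)*461 = √312430 - 1*(-187166) = √312430 + 187166 = 187166 + √312430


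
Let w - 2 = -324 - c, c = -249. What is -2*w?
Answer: 146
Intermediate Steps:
w = -73 (w = 2 + (-324 - 1*(-249)) = 2 + (-324 + 249) = 2 - 75 = -73)
-2*w = -2*(-73) = 146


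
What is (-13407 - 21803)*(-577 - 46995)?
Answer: 1675010120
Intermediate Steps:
(-13407 - 21803)*(-577 - 46995) = -35210*(-47572) = 1675010120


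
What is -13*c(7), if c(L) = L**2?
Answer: -637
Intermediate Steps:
-13*c(7) = -13*7**2 = -13*49 = -637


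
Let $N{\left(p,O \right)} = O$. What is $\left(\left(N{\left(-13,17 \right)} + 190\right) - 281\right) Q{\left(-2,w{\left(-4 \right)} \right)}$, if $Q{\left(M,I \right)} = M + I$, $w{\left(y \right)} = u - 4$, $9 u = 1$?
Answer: $\frac{3922}{9} \approx 435.78$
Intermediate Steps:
$u = \frac{1}{9}$ ($u = \frac{1}{9} \cdot 1 = \frac{1}{9} \approx 0.11111$)
$w{\left(y \right)} = - \frac{35}{9}$ ($w{\left(y \right)} = \frac{1}{9} - 4 = - \frac{35}{9}$)
$Q{\left(M,I \right)} = I + M$
$\left(\left(N{\left(-13,17 \right)} + 190\right) - 281\right) Q{\left(-2,w{\left(-4 \right)} \right)} = \left(\left(17 + 190\right) - 281\right) \left(- \frac{35}{9} - 2\right) = \left(207 - 281\right) \left(- \frac{53}{9}\right) = \left(-74\right) \left(- \frac{53}{9}\right) = \frac{3922}{9}$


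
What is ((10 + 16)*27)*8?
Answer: 5616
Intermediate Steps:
((10 + 16)*27)*8 = (26*27)*8 = 702*8 = 5616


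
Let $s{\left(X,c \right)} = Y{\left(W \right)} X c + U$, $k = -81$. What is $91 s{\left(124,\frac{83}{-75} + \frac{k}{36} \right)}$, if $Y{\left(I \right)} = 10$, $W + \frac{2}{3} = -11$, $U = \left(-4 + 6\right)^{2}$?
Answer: $- \frac{5676034}{15} \approx -3.784 \cdot 10^{5}$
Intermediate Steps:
$U = 4$ ($U = 2^{2} = 4$)
$W = - \frac{35}{3}$ ($W = - \frac{2}{3} - 11 = - \frac{35}{3} \approx -11.667$)
$s{\left(X,c \right)} = 4 + 10 X c$ ($s{\left(X,c \right)} = 10 X c + 4 = 4 + 10 X c$)
$91 s{\left(124,\frac{83}{-75} + \frac{k}{36} \right)} = 91 \left(4 + 10 \cdot 124 \left(\frac{83}{-75} - \frac{81}{36}\right)\right) = 91 \left(4 + 10 \cdot 124 \left(83 \left(- \frac{1}{75}\right) - \frac{9}{4}\right)\right) = 91 \left(4 + 10 \cdot 124 \left(- \frac{83}{75} - \frac{9}{4}\right)\right) = 91 \left(4 + 10 \cdot 124 \left(- \frac{1007}{300}\right)\right) = 91 \left(4 - \frac{62434}{15}\right) = 91 \left(- \frac{62374}{15}\right) = - \frac{5676034}{15}$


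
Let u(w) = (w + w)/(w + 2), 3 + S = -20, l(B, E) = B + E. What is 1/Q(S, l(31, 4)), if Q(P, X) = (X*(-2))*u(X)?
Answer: -37/4900 ≈ -0.0075510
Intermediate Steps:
S = -23 (S = -3 - 20 = -23)
u(w) = 2*w/(2 + w) (u(w) = (2*w)/(2 + w) = 2*w/(2 + w))
Q(P, X) = -4*X²/(2 + X) (Q(P, X) = (X*(-2))*(2*X/(2 + X)) = (-2*X)*(2*X/(2 + X)) = -4*X²/(2 + X))
1/Q(S, l(31, 4)) = 1/(-4*(31 + 4)²/(2 + (31 + 4))) = 1/(-4*35²/(2 + 35)) = 1/(-4*1225/37) = 1/(-4*1225*1/37) = 1/(-4900/37) = -37/4900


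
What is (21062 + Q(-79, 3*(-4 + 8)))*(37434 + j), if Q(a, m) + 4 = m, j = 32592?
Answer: 1475447820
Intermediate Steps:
Q(a, m) = -4 + m
(21062 + Q(-79, 3*(-4 + 8)))*(37434 + j) = (21062 + (-4 + 3*(-4 + 8)))*(37434 + 32592) = (21062 + (-4 + 3*4))*70026 = (21062 + (-4 + 12))*70026 = (21062 + 8)*70026 = 21070*70026 = 1475447820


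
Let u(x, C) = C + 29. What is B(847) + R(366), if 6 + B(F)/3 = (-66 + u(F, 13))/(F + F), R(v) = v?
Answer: 294720/847 ≈ 347.96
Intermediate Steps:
u(x, C) = 29 + C
B(F) = -18 - 36/F (B(F) = -18 + 3*((-66 + (29 + 13))/(F + F)) = -18 + 3*((-66 + 42)/((2*F))) = -18 + 3*(-12/F) = -18 - 36/F)
B(847) + R(366) = (-18 - 36/847) + 366 = -15282/847 + 366 = 294720/847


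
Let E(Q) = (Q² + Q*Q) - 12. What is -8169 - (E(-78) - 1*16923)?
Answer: -3402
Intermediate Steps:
E(Q) = -12 + 2*Q² (E(Q) = (Q² + Q²) - 12 = 2*Q² - 12 = -12 + 2*Q²)
-8169 - (E(-78) - 1*16923) = -8169 - ((-12 + 2*(-78)²) - 1*16923) = -8169 - ((-12 + 2*6084) - 16923) = -8169 - ((-12 + 12168) - 16923) = -8169 - (12156 - 16923) = -8169 - 1*(-4767) = -8169 + 4767 = -3402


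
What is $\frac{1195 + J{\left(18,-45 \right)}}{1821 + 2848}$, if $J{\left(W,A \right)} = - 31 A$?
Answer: $\frac{370}{667} \approx 0.55472$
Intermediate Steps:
$\frac{1195 + J{\left(18,-45 \right)}}{1821 + 2848} = \frac{1195 - -1395}{1821 + 2848} = \frac{1195 + 1395}{4669} = 2590 \cdot \frac{1}{4669} = \frac{370}{667}$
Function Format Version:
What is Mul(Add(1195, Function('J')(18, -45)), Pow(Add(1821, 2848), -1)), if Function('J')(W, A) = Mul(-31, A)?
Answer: Rational(370, 667) ≈ 0.55472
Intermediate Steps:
Mul(Add(1195, Function('J')(18, -45)), Pow(Add(1821, 2848), -1)) = Mul(Add(1195, Mul(-31, -45)), Pow(Add(1821, 2848), -1)) = Mul(Add(1195, 1395), Pow(4669, -1)) = Mul(2590, Rational(1, 4669)) = Rational(370, 667)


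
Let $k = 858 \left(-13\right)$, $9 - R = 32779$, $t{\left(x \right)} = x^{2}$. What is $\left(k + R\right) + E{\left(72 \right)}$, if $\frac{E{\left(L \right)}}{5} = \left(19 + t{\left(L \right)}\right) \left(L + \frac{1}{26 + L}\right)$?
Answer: $\frac{179283303}{98} \approx 1.8294 \cdot 10^{6}$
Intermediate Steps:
$R = -32770$ ($R = 9 - 32779 = -32770$)
$k = -11154$
$E{\left(L \right)} = 5 \left(19 + L^{2}\right) \left(L + \frac{1}{26 + L}\right)$
$\left(k + R\right) + E{\left(72 \right)} = \left(-11154 - 32770\right) + \frac{5 \left(19 + 72^{4} + 20 \cdot 72^{2} + 26 \cdot 72^{3} + 494 \cdot 72\right)}{26 + 72} = -43924 + \frac{5 \left(19 + 26873856 + 20 \cdot 5184 + 26 \cdot 373248 + 35568\right)}{98} = -43924 + 5 \cdot \frac{1}{98} \left(19 + 26873856 + 103680 + 9704448 + 35568\right) = -43924 + 5 \cdot \frac{1}{98} \cdot 36717571 = -43924 + \frac{183587855}{98} = \frac{179283303}{98}$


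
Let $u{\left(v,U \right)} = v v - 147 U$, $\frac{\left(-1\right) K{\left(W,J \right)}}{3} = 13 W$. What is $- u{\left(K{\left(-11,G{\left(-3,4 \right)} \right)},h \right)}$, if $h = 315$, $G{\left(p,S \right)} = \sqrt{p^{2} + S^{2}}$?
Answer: $-137736$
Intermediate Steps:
$G{\left(p,S \right)} = \sqrt{S^{2} + p^{2}}$
$K{\left(W,J \right)} = - 39 W$ ($K{\left(W,J \right)} = - 3 \cdot 13 W = - 39 W$)
$u{\left(v,U \right)} = v^{2} - 147 U$
$- u{\left(K{\left(-11,G{\left(-3,4 \right)} \right)},h \right)} = - (\left(\left(-39\right) \left(-11\right)\right)^{2} - 46305) = - (429^{2} - 46305) = - (184041 - 46305) = \left(-1\right) 137736 = -137736$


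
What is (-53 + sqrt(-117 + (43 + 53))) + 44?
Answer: -9 + I*sqrt(21) ≈ -9.0 + 4.5826*I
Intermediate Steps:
(-53 + sqrt(-117 + (43 + 53))) + 44 = (-53 + sqrt(-117 + 96)) + 44 = (-53 + sqrt(-21)) + 44 = (-53 + I*sqrt(21)) + 44 = -9 + I*sqrt(21)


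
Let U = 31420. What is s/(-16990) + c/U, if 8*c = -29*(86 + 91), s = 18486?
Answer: -473385063/427060640 ≈ -1.1085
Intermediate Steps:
c = -5133/8 (c = (-29*(86 + 91))/8 = (-29*177)/8 = (⅛)*(-5133) = -5133/8 ≈ -641.63)
s/(-16990) + c/U = 18486/(-16990) - 5133/8/31420 = 18486*(-1/16990) - 5133/8*1/31420 = -9243/8495 - 5133/251360 = -473385063/427060640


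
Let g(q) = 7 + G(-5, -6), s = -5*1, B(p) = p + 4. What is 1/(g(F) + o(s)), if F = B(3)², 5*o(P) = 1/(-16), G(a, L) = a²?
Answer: 80/2559 ≈ 0.031262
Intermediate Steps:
B(p) = 4 + p
s = -5
o(P) = -1/80 (o(P) = (⅕)/(-16) = (⅕)*(-1/16) = -1/80)
F = 49 (F = (4 + 3)² = 7² = 49)
g(q) = 32 (g(q) = 7 + (-5)² = 7 + 25 = 32)
1/(g(F) + o(s)) = 1/(32 - 1/80) = 1/(2559/80) = 80/2559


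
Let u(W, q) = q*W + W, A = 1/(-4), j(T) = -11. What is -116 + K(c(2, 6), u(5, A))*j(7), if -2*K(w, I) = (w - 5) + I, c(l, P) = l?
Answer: -895/8 ≈ -111.88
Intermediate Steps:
A = -¼ ≈ -0.25000
u(W, q) = W + W*q (u(W, q) = W*q + W = W + W*q)
K(w, I) = 5/2 - I/2 - w/2 (K(w, I) = -((w - 5) + I)/2 = -((-5 + w) + I)/2 = -(-5 + I + w)/2 = 5/2 - I/2 - w/2)
-116 + K(c(2, 6), u(5, A))*j(7) = -116 + (5/2 - 5*(1 - ¼)/2 - ½*2)*(-11) = -116 + (5/2 - 5*3/(2*4) - 1)*(-11) = -116 + (5/2 - ½*15/4 - 1)*(-11) = -116 + (5/2 - 15/8 - 1)*(-11) = -116 - 3/8*(-11) = -116 + 33/8 = -895/8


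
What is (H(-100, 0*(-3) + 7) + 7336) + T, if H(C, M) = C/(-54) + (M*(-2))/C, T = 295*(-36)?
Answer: -4430711/1350 ≈ -3282.0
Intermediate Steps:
T = -10620
H(C, M) = -C/54 - 2*M/C (H(C, M) = C*(-1/54) + (-2*M)/C = -C/54 - 2*M/C)
(H(-100, 0*(-3) + 7) + 7336) + T = ((-1/54*(-100) - 2*(0*(-3) + 7)/(-100)) + 7336) - 10620 = ((50/27 - 2*(0 + 7)*(-1/100)) + 7336) - 10620 = ((50/27 - 2*7*(-1/100)) + 7336) - 10620 = ((50/27 + 7/50) + 7336) - 10620 = (2689/1350 + 7336) - 10620 = 9906289/1350 - 10620 = -4430711/1350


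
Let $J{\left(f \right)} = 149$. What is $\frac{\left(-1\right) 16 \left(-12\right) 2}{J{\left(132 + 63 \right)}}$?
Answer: $\frac{384}{149} \approx 2.5772$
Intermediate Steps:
$\frac{\left(-1\right) 16 \left(-12\right) 2}{J{\left(132 + 63 \right)}} = \frac{\left(-1\right) 16 \left(-12\right) 2}{149} = - \left(-192\right) 2 \cdot \frac{1}{149} = \left(-1\right) \left(-384\right) \frac{1}{149} = 384 \cdot \frac{1}{149} = \frac{384}{149}$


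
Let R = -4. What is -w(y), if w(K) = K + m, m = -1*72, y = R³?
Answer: 136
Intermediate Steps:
y = -64 (y = (-4)³ = -64)
m = -72
w(K) = -72 + K (w(K) = K - 72 = -72 + K)
-w(y) = -(-72 - 64) = -1*(-136) = 136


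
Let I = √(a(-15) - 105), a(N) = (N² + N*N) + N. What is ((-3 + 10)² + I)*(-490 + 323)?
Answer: -8183 - 167*√330 ≈ -11217.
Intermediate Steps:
a(N) = N + 2*N² (a(N) = (N² + N²) + N = 2*N² + N = N + 2*N²)
I = √330 (I = √(-15*(1 + 2*(-15)) - 105) = √(-15*(1 - 30) - 105) = √(-15*(-29) - 105) = √(435 - 105) = √330 ≈ 18.166)
((-3 + 10)² + I)*(-490 + 323) = ((-3 + 10)² + √330)*(-490 + 323) = (7² + √330)*(-167) = (49 + √330)*(-167) = -8183 - 167*√330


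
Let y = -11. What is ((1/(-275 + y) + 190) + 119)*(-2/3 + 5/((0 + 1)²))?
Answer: 88373/66 ≈ 1339.0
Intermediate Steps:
((1/(-275 + y) + 190) + 119)*(-2/3 + 5/((0 + 1)²)) = ((1/(-275 - 11) + 190) + 119)*(-2/3 + 5/((0 + 1)²)) = ((1/(-286) + 190) + 119)*(-2*⅓ + 5/(1²)) = ((-1/286 + 190) + 119)*(-⅔ + 5/1) = (54339/286 + 119)*(-⅔ + 5*1) = 88373*(-⅔ + 5)/286 = (88373/286)*(13/3) = 88373/66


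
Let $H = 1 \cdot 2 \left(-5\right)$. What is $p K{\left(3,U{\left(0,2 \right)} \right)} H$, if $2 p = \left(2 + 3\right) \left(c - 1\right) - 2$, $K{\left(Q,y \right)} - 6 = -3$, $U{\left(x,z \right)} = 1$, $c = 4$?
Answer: $-195$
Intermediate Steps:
$K{\left(Q,y \right)} = 3$ ($K{\left(Q,y \right)} = 6 - 3 = 3$)
$H = -10$ ($H = 2 \left(-5\right) = -10$)
$p = \frac{13}{2}$ ($p = \frac{\left(2 + 3\right) \left(4 - 1\right) - 2}{2} = \frac{5 \cdot 3 - 2}{2} = \frac{15 - 2}{2} = \frac{1}{2} \cdot 13 = \frac{13}{2} \approx 6.5$)
$p K{\left(3,U{\left(0,2 \right)} \right)} H = \frac{13}{2} \cdot 3 \left(-10\right) = \frac{39}{2} \left(-10\right) = -195$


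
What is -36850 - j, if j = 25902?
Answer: -62752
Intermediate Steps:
-36850 - j = -36850 - 1*25902 = -36850 - 25902 = -62752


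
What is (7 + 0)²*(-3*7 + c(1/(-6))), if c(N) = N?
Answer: -6223/6 ≈ -1037.2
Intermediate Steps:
(7 + 0)²*(-3*7 + c(1/(-6))) = (7 + 0)²*(-3*7 + 1/(-6)) = 7²*(-21 - ⅙) = 49*(-127/6) = -6223/6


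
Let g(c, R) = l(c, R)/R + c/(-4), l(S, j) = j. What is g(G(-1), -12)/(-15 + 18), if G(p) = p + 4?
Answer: 1/12 ≈ 0.083333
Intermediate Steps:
G(p) = 4 + p
g(c, R) = 1 - c/4 (g(c, R) = R/R + c/(-4) = 1 + c*(-¼) = 1 - c/4)
g(G(-1), -12)/(-15 + 18) = (1 - (4 - 1)/4)/(-15 + 18) = (1 - ¼*3)/3 = (1 - ¾)*(⅓) = (¼)*(⅓) = 1/12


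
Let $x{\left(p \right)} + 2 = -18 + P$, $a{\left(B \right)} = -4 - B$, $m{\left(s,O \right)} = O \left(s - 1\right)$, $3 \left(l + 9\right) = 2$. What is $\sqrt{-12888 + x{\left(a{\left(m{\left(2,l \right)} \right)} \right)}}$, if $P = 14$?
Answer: $i \sqrt{12894} \approx 113.55 i$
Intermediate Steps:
$l = - \frac{25}{3}$ ($l = -9 + \frac{1}{3} \cdot 2 = -9 + \frac{2}{3} = - \frac{25}{3} \approx -8.3333$)
$m{\left(s,O \right)} = O \left(-1 + s\right)$
$x{\left(p \right)} = -6$ ($x{\left(p \right)} = -2 + \left(-18 + 14\right) = -2 - 4 = -6$)
$\sqrt{-12888 + x{\left(a{\left(m{\left(2,l \right)} \right)} \right)}} = \sqrt{-12888 - 6} = \sqrt{-12894} = i \sqrt{12894}$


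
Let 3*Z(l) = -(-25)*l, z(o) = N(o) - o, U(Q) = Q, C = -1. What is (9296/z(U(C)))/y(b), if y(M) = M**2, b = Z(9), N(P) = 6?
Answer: 1328/5625 ≈ 0.23609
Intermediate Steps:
z(o) = 6 - o
Z(l) = 25*l/3 (Z(l) = (-(-25)*l)/3 = (25*l)/3 = 25*l/3)
b = 75 (b = (25/3)*9 = 75)
(9296/z(U(C)))/y(b) = (9296/(6 - 1*(-1)))/(75**2) = (9296/(6 + 1))/5625 = (9296/7)*(1/5625) = (9296*(1/7))*(1/5625) = 1328*(1/5625) = 1328/5625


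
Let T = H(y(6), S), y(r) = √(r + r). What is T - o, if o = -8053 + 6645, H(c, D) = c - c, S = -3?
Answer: 1408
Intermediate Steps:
y(r) = √2*√r (y(r) = √(2*r) = √2*√r)
H(c, D) = 0
T = 0
o = -1408
T - o = 0 - 1*(-1408) = 0 + 1408 = 1408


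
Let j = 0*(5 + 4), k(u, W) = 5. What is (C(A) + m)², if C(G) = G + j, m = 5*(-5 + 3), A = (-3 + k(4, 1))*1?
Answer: 64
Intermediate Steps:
j = 0 (j = 0*9 = 0)
A = 2 (A = (-3 + 5)*1 = 2*1 = 2)
m = -10 (m = 5*(-2) = -10)
C(G) = G (C(G) = G + 0 = G)
(C(A) + m)² = (2 - 10)² = (-8)² = 64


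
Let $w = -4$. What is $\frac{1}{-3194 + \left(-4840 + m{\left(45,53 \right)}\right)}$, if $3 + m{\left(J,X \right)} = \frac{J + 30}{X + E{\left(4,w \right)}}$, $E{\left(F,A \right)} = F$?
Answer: $- \frac{19}{152678} \approx -0.00012444$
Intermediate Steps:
$m{\left(J,X \right)} = -3 + \frac{30 + J}{4 + X}$ ($m{\left(J,X \right)} = -3 + \frac{J + 30}{X + 4} = -3 + \frac{30 + J}{4 + X}$)
$\frac{1}{-3194 + \left(-4840 + m{\left(45,53 \right)}\right)} = \frac{1}{-3194 - \left(4840 - \frac{18 + 45 - 159}{4 + 53}\right)} = \frac{1}{-3194 - \left(4840 - \frac{18 + 45 - 159}{57}\right)} = \frac{1}{-3194 + \left(-4840 + \frac{1}{57} \left(-96\right)\right)} = \frac{1}{-3194 - \frac{91992}{19}} = \frac{1}{- \frac{152678}{19}} = - \frac{19}{152678}$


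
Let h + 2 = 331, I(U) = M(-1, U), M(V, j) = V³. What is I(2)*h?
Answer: -329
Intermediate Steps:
I(U) = -1 (I(U) = (-1)³ = -1)
h = 329 (h = -2 + 331 = 329)
I(2)*h = -1*329 = -329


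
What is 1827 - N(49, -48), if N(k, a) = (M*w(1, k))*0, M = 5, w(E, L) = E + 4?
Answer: 1827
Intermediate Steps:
w(E, L) = 4 + E
N(k, a) = 0 (N(k, a) = (5*(4 + 1))*0 = (5*5)*0 = 25*0 = 0)
1827 - N(49, -48) = 1827 - 1*0 = 1827 + 0 = 1827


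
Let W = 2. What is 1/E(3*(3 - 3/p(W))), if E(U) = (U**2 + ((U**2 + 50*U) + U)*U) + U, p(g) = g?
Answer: 8/9189 ≈ 0.00087061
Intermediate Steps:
E(U) = U + U**2 + U*(U**2 + 51*U) (E(U) = (U**2 + (U**2 + 51*U)*U) + U = (U**2 + U*(U**2 + 51*U)) + U = U + U**2 + U*(U**2 + 51*U))
1/E(3*(3 - 3/p(W))) = 1/((3*(3 - 3/2))*(1 + (3*(3 - 3/2))**2 + 52*(3*(3 - 3/2)))) = 1/((3*(3/2))*(1 + (3*(3/2))**2 + 52*(3*(3/2)))) = 1/(9*(1 + (9/2)**2 + 52*(9/2))/2) = 1/(9*(1 + 81/4 + 234)/2) = 1/((9/2)*(1021/4)) = 1/(9189/8) = 8/9189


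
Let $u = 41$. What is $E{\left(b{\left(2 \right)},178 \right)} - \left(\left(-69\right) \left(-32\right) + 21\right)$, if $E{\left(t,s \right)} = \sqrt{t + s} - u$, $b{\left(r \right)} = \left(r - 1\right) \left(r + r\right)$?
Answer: $-2270 + \sqrt{182} \approx -2256.5$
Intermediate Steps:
$b{\left(r \right)} = 2 r \left(-1 + r\right)$ ($b{\left(r \right)} = \left(-1 + r\right) 2 r = 2 r \left(-1 + r\right)$)
$E{\left(t,s \right)} = -41 + \sqrt{s + t}$ ($E{\left(t,s \right)} = \sqrt{t + s} - 41 = \sqrt{s + t} - 41 = -41 + \sqrt{s + t}$)
$E{\left(b{\left(2 \right)},178 \right)} - \left(\left(-69\right) \left(-32\right) + 21\right) = \left(-41 + \sqrt{178 + 2 \cdot 2 \left(-1 + 2\right)}\right) - \left(\left(-69\right) \left(-32\right) + 21\right) = \left(-41 + \sqrt{178 + 2 \cdot 2 \cdot 1}\right) - \left(2208 + 21\right) = \left(-41 + \sqrt{178 + 4}\right) - 2229 = \left(-41 + \sqrt{182}\right) - 2229 = -2270 + \sqrt{182}$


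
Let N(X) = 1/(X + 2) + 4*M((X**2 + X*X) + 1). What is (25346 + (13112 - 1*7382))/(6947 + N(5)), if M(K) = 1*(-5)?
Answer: 108766/24245 ≈ 4.4861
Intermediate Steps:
M(K) = -5
N(X) = -20 + 1/(2 + X) (N(X) = 1/(X + 2) + 4*(-5) = 1/(2 + X) - 20 = -20 + 1/(2 + X))
(25346 + (13112 - 1*7382))/(6947 + N(5)) = (25346 + (13112 - 1*7382))/(6947 + (-39 - 20*5)/(2 + 5)) = (25346 + (13112 - 7382))/(6947 + (-39 - 100)/7) = (25346 + 5730)/(6947 + (1/7)*(-139)) = 31076/(6947 - 139/7) = 31076/(48490/7) = 31076*(7/48490) = 108766/24245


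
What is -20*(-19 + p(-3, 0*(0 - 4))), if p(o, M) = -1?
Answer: 400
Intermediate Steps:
-20*(-19 + p(-3, 0*(0 - 4))) = -20*(-19 - 1) = -20*(-20) = 400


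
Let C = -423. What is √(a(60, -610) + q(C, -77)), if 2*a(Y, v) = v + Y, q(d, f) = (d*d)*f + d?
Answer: I*√13778231 ≈ 3711.9*I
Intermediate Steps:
q(d, f) = d + f*d² (q(d, f) = d²*f + d = f*d² + d = d + f*d²)
a(Y, v) = Y/2 + v/2 (a(Y, v) = (v + Y)/2 = (Y + v)/2 = Y/2 + v/2)
√(a(60, -610) + q(C, -77)) = √(((½)*60 + (½)*(-610)) - 423*(1 - 423*(-77))) = √((30 - 305) - 423*(1 + 32571)) = √(-275 - 423*32572) = √(-275 - 13777956) = √(-13778231) = I*√13778231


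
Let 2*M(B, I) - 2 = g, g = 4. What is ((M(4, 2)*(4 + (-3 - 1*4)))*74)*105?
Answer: -69930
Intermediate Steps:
M(B, I) = 3 (M(B, I) = 1 + (½)*4 = 1 + 2 = 3)
((M(4, 2)*(4 + (-3 - 1*4)))*74)*105 = ((3*(4 + (-3 - 1*4)))*74)*105 = ((3*(4 + (-3 - 4)))*74)*105 = ((3*(4 - 7))*74)*105 = ((3*(-3))*74)*105 = -9*74*105 = -666*105 = -69930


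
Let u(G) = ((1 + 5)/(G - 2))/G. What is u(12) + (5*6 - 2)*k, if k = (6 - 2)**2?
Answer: 8961/20 ≈ 448.05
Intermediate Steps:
u(G) = 6/(G*(-2 + G)) (u(G) = (6/(-2 + G))/G = 6/(G*(-2 + G)))
k = 16 (k = 4**2 = 16)
u(12) + (5*6 - 2)*k = 6/(12*(-2 + 12)) + (5*6 - 2)*16 = 6*(1/12)/10 + (30 - 2)*16 = 6*(1/12)*(1/10) + 28*16 = 1/20 + 448 = 8961/20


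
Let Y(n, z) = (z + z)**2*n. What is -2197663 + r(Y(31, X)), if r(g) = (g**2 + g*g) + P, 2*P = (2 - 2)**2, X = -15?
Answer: 1554622337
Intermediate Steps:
P = 0 (P = (2 - 2)**2/2 = (1/2)*0**2 = (1/2)*0 = 0)
Y(n, z) = 4*n*z**2 (Y(n, z) = (2*z)**2*n = (4*z**2)*n = 4*n*z**2)
r(g) = 2*g**2 (r(g) = (g**2 + g*g) + 0 = (g**2 + g**2) + 0 = 2*g**2 + 0 = 2*g**2)
-2197663 + r(Y(31, X)) = -2197663 + 2*(4*31*(-15)**2)**2 = -2197663 + 2*(4*31*225)**2 = -2197663 + 2*27900**2 = -2197663 + 2*778410000 = -2197663 + 1556820000 = 1554622337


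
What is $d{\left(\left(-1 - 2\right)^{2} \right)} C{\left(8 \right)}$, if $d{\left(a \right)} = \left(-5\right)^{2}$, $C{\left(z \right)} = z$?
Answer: $200$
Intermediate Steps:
$d{\left(a \right)} = 25$
$d{\left(\left(-1 - 2\right)^{2} \right)} C{\left(8 \right)} = 25 \cdot 8 = 200$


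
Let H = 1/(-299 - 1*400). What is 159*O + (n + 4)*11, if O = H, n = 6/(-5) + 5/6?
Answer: 277777/6990 ≈ 39.739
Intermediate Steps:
n = -11/30 (n = 6*(-⅕) + 5*(⅙) = -6/5 + ⅚ = -11/30 ≈ -0.36667)
H = -1/699 (H = 1/(-299 - 400) = 1/(-699) = -1/699 ≈ -0.0014306)
O = -1/699 ≈ -0.0014306
159*O + (n + 4)*11 = 159*(-1/699) + (-11/30 + 4)*11 = -53/233 + (109/30)*11 = -53/233 + 1199/30 = 277777/6990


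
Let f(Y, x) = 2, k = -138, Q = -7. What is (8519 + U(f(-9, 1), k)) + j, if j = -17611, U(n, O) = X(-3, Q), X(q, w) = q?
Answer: -9095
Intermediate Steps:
U(n, O) = -3
(8519 + U(f(-9, 1), k)) + j = (8519 - 3) - 17611 = 8516 - 17611 = -9095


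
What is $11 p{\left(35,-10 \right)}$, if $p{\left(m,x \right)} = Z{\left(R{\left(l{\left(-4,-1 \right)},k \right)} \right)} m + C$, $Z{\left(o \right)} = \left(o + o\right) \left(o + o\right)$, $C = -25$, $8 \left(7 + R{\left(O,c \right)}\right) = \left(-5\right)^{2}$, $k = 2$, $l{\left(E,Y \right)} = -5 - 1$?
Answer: $\frac{365585}{16} \approx 22849.0$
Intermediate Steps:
$l{\left(E,Y \right)} = -6$ ($l{\left(E,Y \right)} = -5 - 1 = -6$)
$R{\left(O,c \right)} = - \frac{31}{8}$ ($R{\left(O,c \right)} = -7 + \frac{\left(-5\right)^{2}}{8} = -7 + \frac{1}{8} \cdot 25 = -7 + \frac{25}{8} = - \frac{31}{8}$)
$Z{\left(o \right)} = 4 o^{2}$ ($Z{\left(o \right)} = 2 o 2 o = 4 o^{2}$)
$p{\left(m,x \right)} = -25 + \frac{961 m}{16}$ ($p{\left(m,x \right)} = 4 \left(- \frac{31}{8}\right)^{2} m - 25 = 4 \cdot \frac{961}{64} m - 25 = \frac{961 m}{16} - 25 = -25 + \frac{961 m}{16}$)
$11 p{\left(35,-10 \right)} = 11 \left(-25 + \frac{961}{16} \cdot 35\right) = 11 \left(-25 + \frac{33635}{16}\right) = 11 \cdot \frac{33235}{16} = \frac{365585}{16}$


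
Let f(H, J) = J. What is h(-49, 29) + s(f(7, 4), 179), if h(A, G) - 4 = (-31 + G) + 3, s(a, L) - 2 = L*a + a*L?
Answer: 1439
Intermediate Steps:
s(a, L) = 2 + 2*L*a (s(a, L) = 2 + (L*a + a*L) = 2 + (L*a + L*a) = 2 + 2*L*a)
h(A, G) = -24 + G (h(A, G) = 4 + ((-31 + G) + 3) = 4 + (-28 + G) = -24 + G)
h(-49, 29) + s(f(7, 4), 179) = (-24 + 29) + (2 + 2*179*4) = 5 + (2 + 1432) = 5 + 1434 = 1439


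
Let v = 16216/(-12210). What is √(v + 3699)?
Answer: √137816022135/6105 ≈ 60.808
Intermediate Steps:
v = -8108/6105 (v = 16216*(-1/12210) = -8108/6105 ≈ -1.3281)
√(v + 3699) = √(-8108/6105 + 3699) = √(22574287/6105) = √137816022135/6105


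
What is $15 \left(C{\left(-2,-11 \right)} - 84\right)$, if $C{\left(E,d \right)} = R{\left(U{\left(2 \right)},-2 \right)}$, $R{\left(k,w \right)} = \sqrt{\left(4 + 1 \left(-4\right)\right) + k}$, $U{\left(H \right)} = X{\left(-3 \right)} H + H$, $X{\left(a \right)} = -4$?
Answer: $-1260 + 15 i \sqrt{6} \approx -1260.0 + 36.742 i$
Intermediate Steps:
$U{\left(H \right)} = - 3 H$ ($U{\left(H \right)} = - 4 H + H = - 3 H$)
$R{\left(k,w \right)} = \sqrt{k}$ ($R{\left(k,w \right)} = \sqrt{\left(4 - 4\right) + k} = \sqrt{0 + k} = \sqrt{k}$)
$C{\left(E,d \right)} = i \sqrt{6}$ ($C{\left(E,d \right)} = \sqrt{\left(-3\right) 2} = \sqrt{-6} = i \sqrt{6}$)
$15 \left(C{\left(-2,-11 \right)} - 84\right) = 15 \left(i \sqrt{6} - 84\right) = 15 \left(-84 + i \sqrt{6}\right) = -1260 + 15 i \sqrt{6}$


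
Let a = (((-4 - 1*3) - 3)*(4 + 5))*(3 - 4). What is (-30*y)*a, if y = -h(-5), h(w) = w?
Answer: -13500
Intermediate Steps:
a = 90 (a = (((-4 - 3) - 3)*9)*(-1) = ((-7 - 3)*9)*(-1) = -10*9*(-1) = -90*(-1) = 90)
y = 5 (y = -1*(-5) = 5)
(-30*y)*a = -30*5*90 = -150*90 = -13500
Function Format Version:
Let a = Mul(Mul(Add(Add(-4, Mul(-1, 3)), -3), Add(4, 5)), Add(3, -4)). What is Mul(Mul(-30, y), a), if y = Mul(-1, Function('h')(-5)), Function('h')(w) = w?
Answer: -13500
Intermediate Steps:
a = 90 (a = Mul(Mul(Add(Add(-4, -3), -3), 9), -1) = Mul(Mul(Add(-7, -3), 9), -1) = Mul(Mul(-10, 9), -1) = Mul(-90, -1) = 90)
y = 5 (y = Mul(-1, -5) = 5)
Mul(Mul(-30, y), a) = Mul(Mul(-30, 5), 90) = Mul(-150, 90) = -13500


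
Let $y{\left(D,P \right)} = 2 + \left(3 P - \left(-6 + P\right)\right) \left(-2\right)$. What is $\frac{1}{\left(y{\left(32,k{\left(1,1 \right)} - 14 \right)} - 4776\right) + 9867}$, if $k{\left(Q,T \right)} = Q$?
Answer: $\frac{1}{5133} \approx 0.00019482$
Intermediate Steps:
$y{\left(D,P \right)} = -10 - 4 P$ ($y{\left(D,P \right)} = 2 + \left(6 + 2 P\right) \left(-2\right) = 2 - \left(12 + 4 P\right) = -10 - 4 P$)
$\frac{1}{\left(y{\left(32,k{\left(1,1 \right)} - 14 \right)} - 4776\right) + 9867} = \frac{1}{\left(\left(-10 - 4 \left(1 - 14\right)\right) - 4776\right) + 9867} = \frac{1}{\left(\left(-10 - -52\right) - 4776\right) + 9867} = \frac{1}{\left(\left(-10 + 52\right) - 4776\right) + 9867} = \frac{1}{\left(42 - 4776\right) + 9867} = \frac{1}{-4734 + 9867} = \frac{1}{5133}$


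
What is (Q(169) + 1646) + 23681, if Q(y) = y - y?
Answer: 25327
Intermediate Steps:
Q(y) = 0
(Q(169) + 1646) + 23681 = (0 + 1646) + 23681 = 1646 + 23681 = 25327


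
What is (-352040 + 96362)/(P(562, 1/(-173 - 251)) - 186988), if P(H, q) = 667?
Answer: 85226/62107 ≈ 1.3722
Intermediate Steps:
(-352040 + 96362)/(P(562, 1/(-173 - 251)) - 186988) = (-352040 + 96362)/(667 - 186988) = -255678/(-186321) = -255678*(-1/186321) = 85226/62107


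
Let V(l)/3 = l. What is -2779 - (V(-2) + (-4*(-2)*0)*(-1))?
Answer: -2773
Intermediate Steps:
V(l) = 3*l
-2779 - (V(-2) + (-4*(-2)*0)*(-1)) = -2779 - (3*(-2) + (-4*(-2)*0)*(-1)) = -2779 - (-6 + (8*0)*(-1)) = -2779 - (-6 + 0*(-1)) = -2779 - (-6 + 0) = -2779 - 1*(-6) = -2779 + 6 = -2773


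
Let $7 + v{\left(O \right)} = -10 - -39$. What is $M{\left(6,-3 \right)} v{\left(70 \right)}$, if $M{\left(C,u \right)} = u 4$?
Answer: $-264$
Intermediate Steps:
$M{\left(C,u \right)} = 4 u$
$v{\left(O \right)} = 22$ ($v{\left(O \right)} = -7 - -29 = -7 + \left(-10 + 39\right) = -7 + 29 = 22$)
$M{\left(6,-3 \right)} v{\left(70 \right)} = 4 \left(-3\right) 22 = \left(-12\right) 22 = -264$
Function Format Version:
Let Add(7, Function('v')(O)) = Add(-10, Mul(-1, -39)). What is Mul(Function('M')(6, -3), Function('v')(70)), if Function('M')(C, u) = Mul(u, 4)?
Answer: -264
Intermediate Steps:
Function('M')(C, u) = Mul(4, u)
Function('v')(O) = 22 (Function('v')(O) = Add(-7, Add(-10, Mul(-1, -39))) = Add(-7, Add(-10, 39)) = Add(-7, 29) = 22)
Mul(Function('M')(6, -3), Function('v')(70)) = Mul(Mul(4, -3), 22) = Mul(-12, 22) = -264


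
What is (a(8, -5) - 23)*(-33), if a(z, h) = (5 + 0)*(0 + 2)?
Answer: 429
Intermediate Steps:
a(z, h) = 10 (a(z, h) = 5*2 = 10)
(a(8, -5) - 23)*(-33) = (10 - 23)*(-33) = -13*(-33) = 429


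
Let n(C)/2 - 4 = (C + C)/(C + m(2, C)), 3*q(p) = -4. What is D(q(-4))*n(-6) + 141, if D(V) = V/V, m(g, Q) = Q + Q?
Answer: 451/3 ≈ 150.33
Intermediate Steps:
m(g, Q) = 2*Q
q(p) = -4/3 (q(p) = (1/3)*(-4) = -4/3)
n(C) = 28/3 (n(C) = 8 + 2*((C + C)/(C + 2*C)) = 8 + 2*((2*C)/((3*C))) = 8 + 2*((2*C)*(1/(3*C))) = 8 + 2*(2/3) = 8 + 4/3 = 28/3)
D(V) = 1
D(q(-4))*n(-6) + 141 = 1*(28/3) + 141 = 28/3 + 141 = 451/3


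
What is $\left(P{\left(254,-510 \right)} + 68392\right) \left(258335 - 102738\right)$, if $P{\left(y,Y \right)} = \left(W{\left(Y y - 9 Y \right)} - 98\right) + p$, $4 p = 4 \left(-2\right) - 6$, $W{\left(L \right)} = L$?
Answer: $- \frac{17632096443}{2} \approx -8.8161 \cdot 10^{9}$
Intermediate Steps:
$p = - \frac{7}{2}$ ($p = \frac{4 \left(-2\right) - 6}{4} = \frac{-8 - 6}{4} = \frac{1}{4} \left(-14\right) = - \frac{7}{2} \approx -3.5$)
$P{\left(y,Y \right)} = - \frac{203}{2} - 9 Y + Y y$ ($P{\left(y,Y \right)} = \left(\left(Y y - 9 Y\right) - 98\right) - \frac{7}{2} = \left(\left(- 9 Y + Y y\right) - 98\right) - \frac{7}{2} = \left(-98 - 9 Y + Y y\right) - \frac{7}{2} = - \frac{203}{2} - 9 Y + Y y$)
$\left(P{\left(254,-510 \right)} + 68392\right) \left(258335 - 102738\right) = \left(\left(- \frac{203}{2} - 510 \left(-9 + 254\right)\right) + 68392\right) \left(258335 - 102738\right) = \left(\left(- \frac{203}{2} - 124950\right) + 68392\right) 155597 = \left(- \frac{250103}{2} + 68392\right) 155597 = \left(- \frac{113319}{2}\right) 155597 = - \frac{17632096443}{2}$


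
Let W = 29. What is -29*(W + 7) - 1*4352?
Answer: -5396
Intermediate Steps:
-29*(W + 7) - 1*4352 = -29*(29 + 7) - 1*4352 = -29*36 - 4352 = -1044 - 4352 = -5396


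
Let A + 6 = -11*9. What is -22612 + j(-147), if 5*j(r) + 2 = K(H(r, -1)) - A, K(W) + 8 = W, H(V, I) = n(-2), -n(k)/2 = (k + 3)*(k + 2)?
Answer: -22593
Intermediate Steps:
n(k) = -2*(2 + k)*(3 + k) (n(k) = -2*(k + 3)*(k + 2) = -2*(3 + k)*(2 + k) = -2*(2 + k)*(3 + k))
H(V, I) = 0 (H(V, I) = -12 - 10*(-2) - 2*(-2)² = -12 + 20 - 2*4 = -12 + 20 - 8 = 0)
K(W) = -8 + W
A = -105 (A = -6 - 11*9 = -6 - 99 = -105)
j(r) = 19 (j(r) = -⅖ + ((-8 + 0) - 1*(-105))/5 = -⅖ + (-8 + 105)/5 = -⅖ + (⅕)*97 = -⅖ + 97/5 = 19)
-22612 + j(-147) = -22612 + 19 = -22593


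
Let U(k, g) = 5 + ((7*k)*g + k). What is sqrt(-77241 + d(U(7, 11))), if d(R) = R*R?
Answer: 2*sqrt(56590) ≈ 475.77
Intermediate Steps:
U(k, g) = 5 + k + 7*g*k (U(k, g) = 5 + (7*g*k + k) = 5 + (k + 7*g*k) = 5 + k + 7*g*k)
d(R) = R**2
sqrt(-77241 + d(U(7, 11))) = sqrt(-77241 + (5 + 7 + 7*11*7)**2) = sqrt(-77241 + (5 + 7 + 539)**2) = sqrt(-77241 + 551**2) = sqrt(-77241 + 303601) = sqrt(226360) = 2*sqrt(56590)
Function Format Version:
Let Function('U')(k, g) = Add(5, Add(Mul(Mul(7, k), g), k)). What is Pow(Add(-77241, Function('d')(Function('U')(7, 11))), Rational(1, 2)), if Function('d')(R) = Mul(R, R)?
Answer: Mul(2, Pow(56590, Rational(1, 2))) ≈ 475.77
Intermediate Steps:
Function('U')(k, g) = Add(5, k, Mul(7, g, k)) (Function('U')(k, g) = Add(5, Add(Mul(7, g, k), k)) = Add(5, Add(k, Mul(7, g, k))) = Add(5, k, Mul(7, g, k)))
Function('d')(R) = Pow(R, 2)
Pow(Add(-77241, Function('d')(Function('U')(7, 11))), Rational(1, 2)) = Pow(Add(-77241, Pow(Add(5, 7, Mul(7, 11, 7)), 2)), Rational(1, 2)) = Pow(Add(-77241, Pow(Add(5, 7, 539), 2)), Rational(1, 2)) = Pow(Add(-77241, Pow(551, 2)), Rational(1, 2)) = Pow(Add(-77241, 303601), Rational(1, 2)) = Pow(226360, Rational(1, 2)) = Mul(2, Pow(56590, Rational(1, 2)))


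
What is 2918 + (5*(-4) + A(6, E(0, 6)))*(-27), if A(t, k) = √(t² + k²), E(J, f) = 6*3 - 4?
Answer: 3458 - 54*√58 ≈ 3046.8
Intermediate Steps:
E(J, f) = 14 (E(J, f) = 18 - 4 = 14)
A(t, k) = √(k² + t²)
2918 + (5*(-4) + A(6, E(0, 6)))*(-27) = 2918 + (5*(-4) + √(14² + 6²))*(-27) = 2918 + (-20 + √(196 + 36))*(-27) = 2918 + (-20 + √232)*(-27) = 2918 + (-20 + 2*√58)*(-27) = 2918 + (540 - 54*√58) = 3458 - 54*√58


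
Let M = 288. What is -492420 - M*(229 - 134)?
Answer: -519780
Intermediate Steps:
-492420 - M*(229 - 134) = -492420 - 288*(229 - 134) = -492420 - 288*95 = -492420 - 1*27360 = -492420 - 27360 = -519780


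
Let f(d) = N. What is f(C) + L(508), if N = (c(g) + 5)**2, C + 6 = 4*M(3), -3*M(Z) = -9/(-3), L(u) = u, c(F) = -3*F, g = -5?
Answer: 908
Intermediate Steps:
M(Z) = -1 (M(Z) = -(-3)/(-3) = -(-3)*(-1)/3 = -1/3*3 = -1)
C = -10 (C = -6 + 4*(-1) = -6 - 4 = -10)
N = 400 (N = (-3*(-5) + 5)**2 = (15 + 5)**2 = 20**2 = 400)
f(d) = 400
f(C) + L(508) = 400 + 508 = 908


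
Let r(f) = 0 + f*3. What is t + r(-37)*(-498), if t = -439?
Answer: 54839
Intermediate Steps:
r(f) = 3*f (r(f) = 0 + 3*f = 3*f)
t + r(-37)*(-498) = -439 + (3*(-37))*(-498) = -439 - 111*(-498) = -439 + 55278 = 54839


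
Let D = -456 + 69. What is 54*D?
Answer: -20898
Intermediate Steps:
D = -387
54*D = 54*(-387) = -20898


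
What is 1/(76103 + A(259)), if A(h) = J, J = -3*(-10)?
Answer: 1/76133 ≈ 1.3135e-5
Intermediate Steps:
J = 30
A(h) = 30
1/(76103 + A(259)) = 1/(76103 + 30) = 1/76133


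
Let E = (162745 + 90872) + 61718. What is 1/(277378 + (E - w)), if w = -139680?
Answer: 1/732393 ≈ 1.3654e-6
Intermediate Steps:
E = 315335 (E = 253617 + 61718 = 315335)
1/(277378 + (E - w)) = 1/(277378 + (315335 - 1*(-139680))) = 1/(277378 + (315335 + 139680)) = 1/(277378 + 455015) = 1/732393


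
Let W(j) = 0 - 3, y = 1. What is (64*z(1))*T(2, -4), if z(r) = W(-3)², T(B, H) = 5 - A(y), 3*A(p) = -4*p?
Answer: 3648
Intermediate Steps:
W(j) = -3
A(p) = -4*p/3 (A(p) = (-4*p)/3 = -4*p/3)
T(B, H) = 19/3 (T(B, H) = 5 - (-4)/3 = 5 - 1*(-4/3) = 5 + 4/3 = 19/3)
z(r) = 9 (z(r) = (-3)² = 9)
(64*z(1))*T(2, -4) = (64*9)*(19/3) = 576*(19/3) = 3648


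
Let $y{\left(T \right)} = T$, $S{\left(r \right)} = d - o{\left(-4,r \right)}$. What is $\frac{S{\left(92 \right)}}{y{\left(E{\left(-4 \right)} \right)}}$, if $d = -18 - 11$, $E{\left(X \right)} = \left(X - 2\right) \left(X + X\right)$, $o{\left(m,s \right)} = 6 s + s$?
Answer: $- \frac{673}{48} \approx -14.021$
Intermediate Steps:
$o{\left(m,s \right)} = 7 s$
$E{\left(X \right)} = 2 X \left(-2 + X\right)$ ($E{\left(X \right)} = \left(-2 + X\right) 2 X = 2 X \left(-2 + X\right)$)
$d = -29$
$S{\left(r \right)} = -29 - 7 r$
$\frac{S{\left(92 \right)}}{y{\left(E{\left(-4 \right)} \right)}} = \frac{-29 - 644}{2 \left(-4\right) \left(-2 - 4\right)} = \frac{-29 - 644}{2 \left(-4\right) \left(-6\right)} = - \frac{673}{48}$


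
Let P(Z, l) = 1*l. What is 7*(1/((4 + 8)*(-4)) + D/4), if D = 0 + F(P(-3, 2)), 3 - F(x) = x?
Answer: 77/48 ≈ 1.6042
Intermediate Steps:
P(Z, l) = l
F(x) = 3 - x
D = 1 (D = 0 + (3 - 1*2) = 0 + (3 - 2) = 0 + 1 = 1)
7*(1/((4 + 8)*(-4)) + D/4) = 7*(1/((4 + 8)*(-4)) + 1/4) = 7*(-1/4/12 + 1*(1/4)) = 7*((1/12)*(-1/4) + 1/4) = 7*(-1/48 + 1/4) = 7*(11/48) = 77/48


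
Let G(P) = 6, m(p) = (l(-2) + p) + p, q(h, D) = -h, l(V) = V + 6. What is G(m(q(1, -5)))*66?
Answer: 396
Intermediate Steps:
l(V) = 6 + V
m(p) = 4 + 2*p (m(p) = ((6 - 2) + p) + p = (4 + p) + p = 4 + 2*p)
G(m(q(1, -5)))*66 = 6*66 = 396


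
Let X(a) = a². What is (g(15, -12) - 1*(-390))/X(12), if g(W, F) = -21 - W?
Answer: 59/24 ≈ 2.4583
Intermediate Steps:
(g(15, -12) - 1*(-390))/X(12) = ((-21 - 1*15) - 1*(-390))/(12²) = ((-21 - 15) + 390)/144 = (-36 + 390)*(1/144) = 354*(1/144) = 59/24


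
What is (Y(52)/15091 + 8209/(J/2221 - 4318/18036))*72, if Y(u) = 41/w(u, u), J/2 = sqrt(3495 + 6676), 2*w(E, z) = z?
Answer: -11136381822913386282747948/3861815120353582015 - 213511744146993984*sqrt(10171)/19684759231705 ≈ -3.9776e+6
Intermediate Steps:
w(E, z) = z/2
J = 2*sqrt(10171) (J = 2*sqrt(3495 + 6676) = 2*sqrt(10171) ≈ 201.70)
Y(u) = 82/u (Y(u) = 41/((u/2)) = 41*(2/u) = 82/u)
(Y(52)/15091 + 8209/(J/2221 - 4318/18036))*72 = ((82/52)/15091 + 8209/((2*sqrt(10171))/2221 - 4318/18036))*72 = ((82*(1/52))*(1/15091) + 8209/((2*sqrt(10171))*(1/2221) - 4318*1/18036))*72 = ((41/26)*(1/15091) + 8209/(2*sqrt(10171)/2221 - 2159/9018))*72 = (41/392366 + 8209/(-2159/9018 + 2*sqrt(10171)/2221))*72 = 1476/196183 + 591048/(-2159/9018 + 2*sqrt(10171)/2221)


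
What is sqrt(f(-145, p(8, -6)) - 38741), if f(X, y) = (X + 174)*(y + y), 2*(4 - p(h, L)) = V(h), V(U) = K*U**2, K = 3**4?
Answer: I*sqrt(188845) ≈ 434.56*I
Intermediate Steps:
K = 81
V(U) = 81*U**2
p(h, L) = 4 - 81*h**2/2
f(X, y) = 2*y*(174 + X) (f(X, y) = (174 + X)*(2*y) = 2*y*(174 + X))
sqrt(f(-145, p(8, -6)) - 38741) = sqrt(2*(4 - 81/2*8**2)*(174 - 145) - 38741) = sqrt(2*(4 - 81/2*64)*29 - 38741) = sqrt(2*(4 - 2592)*29 - 38741) = sqrt(2*(-2588)*29 - 38741) = sqrt(-150104 - 38741) = sqrt(-188845) = I*sqrt(188845)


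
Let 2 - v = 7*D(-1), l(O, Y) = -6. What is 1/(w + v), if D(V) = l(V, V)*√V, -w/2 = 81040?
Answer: -3859/625459044 - I/625459044 ≈ -6.1699e-6 - 1.5988e-9*I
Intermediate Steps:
w = -162080 (w = -2*81040 = -162080)
D(V) = -6*√V
v = 2 + 42*I (v = 2 - 7*(-6*I) = 2 - (-42)*I = 2 + 42*I ≈ 2.0 + 42.0*I)
1/(w + v) = 1/(-162080 + (2 + 42*I)) = 1/(-162078 + 42*I) = (-162078 - 42*I)/26269279848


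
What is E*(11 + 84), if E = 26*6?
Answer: 14820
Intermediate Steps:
E = 156
E*(11 + 84) = 156*(11 + 84) = 156*95 = 14820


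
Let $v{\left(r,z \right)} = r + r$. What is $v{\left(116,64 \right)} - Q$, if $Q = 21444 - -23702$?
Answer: $-44914$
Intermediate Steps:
$v{\left(r,z \right)} = 2 r$
$Q = 45146$ ($Q = 21444 + 23702 = 45146$)
$v{\left(116,64 \right)} - Q = 2 \cdot 116 - 45146 = 232 - 45146 = -44914$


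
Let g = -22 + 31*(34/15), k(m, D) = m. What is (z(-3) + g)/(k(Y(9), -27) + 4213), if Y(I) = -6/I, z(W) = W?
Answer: 679/63185 ≈ 0.010746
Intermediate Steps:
g = 724/15 (g = -22 + 31*(34*(1/15)) = -22 + 31*(34/15) = -22 + 1054/15 = 724/15 ≈ 48.267)
(z(-3) + g)/(k(Y(9), -27) + 4213) = (-3 + 724/15)/(-6/9 + 4213) = 679/(15*(-6*1/9 + 4213)) = 679/(15*(-2/3 + 4213)) = 679/(15*(12637/3)) = (679/15)*(3/12637) = 679/63185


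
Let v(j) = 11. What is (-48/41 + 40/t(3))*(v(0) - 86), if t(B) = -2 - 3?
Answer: 28200/41 ≈ 687.80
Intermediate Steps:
t(B) = -5
(-48/41 + 40/t(3))*(v(0) - 86) = (-48/41 + 40/(-5))*(11 - 86) = (-48*1/41 + 40*(-1/5))*(-75) = (-48/41 - 8)*(-75) = -376/41*(-75) = 28200/41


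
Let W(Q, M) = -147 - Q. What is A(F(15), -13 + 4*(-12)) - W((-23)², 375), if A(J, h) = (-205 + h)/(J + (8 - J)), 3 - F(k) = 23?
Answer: 2571/4 ≈ 642.75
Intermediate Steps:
F(k) = -20 (F(k) = 3 - 1*23 = 3 - 23 = -20)
A(J, h) = -205/8 + h/8 (A(J, h) = (-205 + h)/8 = (-205 + h)*(⅛) = -205/8 + h/8)
A(F(15), -13 + 4*(-12)) - W((-23)², 375) = (-205/8 + (-13 + 4*(-12))/8) - (-147 - 1*(-23)²) = (-205/8 + (-13 - 48)/8) - (-147 - 1*529) = (-205/8 + (⅛)*(-61)) - (-147 - 529) = (-205/8 - 61/8) - 1*(-676) = -133/4 + 676 = 2571/4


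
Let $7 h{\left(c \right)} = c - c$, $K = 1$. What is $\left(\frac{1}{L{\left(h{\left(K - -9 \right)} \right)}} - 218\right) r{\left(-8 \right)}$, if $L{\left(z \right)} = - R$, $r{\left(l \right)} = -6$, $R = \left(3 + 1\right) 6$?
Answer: $\frac{5233}{4} \approx 1308.3$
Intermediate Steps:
$h{\left(c \right)} = 0$ ($h{\left(c \right)} = \frac{c - c}{7} = \frac{1}{7} \cdot 0 = 0$)
$R = 24$ ($R = 4 \cdot 6 = 24$)
$L{\left(z \right)} = -24$ ($L{\left(z \right)} = \left(-1\right) 24 = -24$)
$\left(\frac{1}{L{\left(h{\left(K - -9 \right)} \right)}} - 218\right) r{\left(-8 \right)} = \left(\frac{1}{-24} - 218\right) \left(-6\right) = \left(- \frac{1}{24} - 218\right) \left(-6\right) = \left(- \frac{5233}{24}\right) \left(-6\right) = \frac{5233}{4}$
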